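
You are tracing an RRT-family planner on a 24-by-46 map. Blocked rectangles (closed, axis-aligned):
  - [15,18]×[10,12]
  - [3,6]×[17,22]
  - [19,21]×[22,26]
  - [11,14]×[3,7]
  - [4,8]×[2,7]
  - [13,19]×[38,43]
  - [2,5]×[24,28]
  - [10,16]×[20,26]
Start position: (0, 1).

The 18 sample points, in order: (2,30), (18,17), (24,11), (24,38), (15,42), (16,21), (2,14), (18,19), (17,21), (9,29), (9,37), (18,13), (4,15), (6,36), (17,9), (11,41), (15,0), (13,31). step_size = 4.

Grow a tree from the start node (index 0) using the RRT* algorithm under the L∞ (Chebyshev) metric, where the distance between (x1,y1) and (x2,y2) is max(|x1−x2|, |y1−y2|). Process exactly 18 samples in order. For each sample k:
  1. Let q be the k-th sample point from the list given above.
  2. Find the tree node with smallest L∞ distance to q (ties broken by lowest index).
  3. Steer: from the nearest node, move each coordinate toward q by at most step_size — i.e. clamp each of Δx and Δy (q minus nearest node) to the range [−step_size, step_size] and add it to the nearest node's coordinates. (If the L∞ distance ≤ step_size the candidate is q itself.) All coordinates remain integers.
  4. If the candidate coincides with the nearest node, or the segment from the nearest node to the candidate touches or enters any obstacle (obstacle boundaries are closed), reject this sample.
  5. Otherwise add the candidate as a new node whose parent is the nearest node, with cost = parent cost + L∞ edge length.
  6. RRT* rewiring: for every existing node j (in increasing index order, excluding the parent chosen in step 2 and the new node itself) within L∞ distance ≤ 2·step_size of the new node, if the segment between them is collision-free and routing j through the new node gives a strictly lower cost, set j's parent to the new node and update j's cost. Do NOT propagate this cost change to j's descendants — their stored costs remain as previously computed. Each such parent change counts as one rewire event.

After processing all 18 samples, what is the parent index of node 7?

1. q=(2,30) nearest=0 d=29 new=(2,5) → add node 1 parent=0 cost=4
2. q=(18,17) nearest=1 d=16 new=(6,9) → blocked by [4,8]×[2,7], reject
3. q=(24,11) nearest=1 d=22 new=(6,9) → blocked by [4,8]×[2,7], reject
4. q=(24,38) nearest=1 d=33 new=(6,9) → blocked by [4,8]×[2,7], reject
5. q=(15,42) nearest=1 d=37 new=(6,9) → blocked by [4,8]×[2,7], reject
6. q=(16,21) nearest=1 d=16 new=(6,9) → blocked by [4,8]×[2,7], reject
7. q=(2,14) nearest=1 d=9 new=(2,9) → add node 2 parent=1 cost=8
8. q=(18,19) nearest=1 d=16 new=(6,9) → blocked by [4,8]×[2,7], reject
9. q=(17,21) nearest=2 d=15 new=(6,13) → add node 3 parent=2 cost=12
10. q=(9,29) nearest=3 d=16 new=(9,17) → add node 4 parent=3 cost=16
11. q=(9,37) nearest=4 d=20 new=(9,21) → add node 5 parent=4 cost=20
12. q=(18,13) nearest=4 d=9 new=(13,13) → add node 6 parent=4 cost=20
13. q=(4,15) nearest=3 d=2 new=(4,15) → add node 7 parent=3 cost=14
14. q=(6,36) nearest=5 d=15 new=(6,25) → add node 8 parent=5 cost=24
15. q=(17,9) nearest=6 d=4 new=(17,9) → blocked by [15,18]×[10,12], reject
16. q=(11,41) nearest=8 d=16 new=(10,29) → add node 9 parent=8 cost=28
17. q=(15,0) nearest=1 d=13 new=(6,1) → blocked by [4,8]×[2,7], reject
18. q=(13,31) nearest=9 d=3 new=(13,31) → add node 10 parent=9 cost=31

Parent of node 7: 3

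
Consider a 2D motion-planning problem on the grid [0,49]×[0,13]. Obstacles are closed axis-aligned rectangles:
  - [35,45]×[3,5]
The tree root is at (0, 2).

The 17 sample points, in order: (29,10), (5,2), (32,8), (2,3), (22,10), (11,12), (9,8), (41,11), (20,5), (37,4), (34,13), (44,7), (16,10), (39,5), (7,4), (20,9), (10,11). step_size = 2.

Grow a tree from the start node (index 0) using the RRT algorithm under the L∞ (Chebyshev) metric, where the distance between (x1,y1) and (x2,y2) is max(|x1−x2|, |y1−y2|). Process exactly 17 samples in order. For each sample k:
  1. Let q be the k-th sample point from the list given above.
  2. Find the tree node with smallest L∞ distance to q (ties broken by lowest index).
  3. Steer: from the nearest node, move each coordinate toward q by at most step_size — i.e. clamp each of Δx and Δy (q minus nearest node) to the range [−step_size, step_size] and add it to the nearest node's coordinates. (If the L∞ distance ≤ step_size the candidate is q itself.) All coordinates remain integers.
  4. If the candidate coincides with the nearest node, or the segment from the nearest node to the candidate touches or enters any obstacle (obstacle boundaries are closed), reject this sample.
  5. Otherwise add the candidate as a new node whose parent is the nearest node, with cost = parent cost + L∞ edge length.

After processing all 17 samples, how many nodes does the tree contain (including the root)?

1. q=(29,10) nearest=0 d=29 new=(2,4) → add node 1 parent=0 cost=2
2. q=(5,2) nearest=1 d=3 new=(4,2) → add node 2 parent=1 cost=4
3. q=(32,8) nearest=2 d=28 new=(6,4) → add node 3 parent=2 cost=6
4. q=(2,3) nearest=1 d=1 new=(2,3) → add node 4 parent=1 cost=3
5. q=(22,10) nearest=3 d=16 new=(8,6) → add node 5 parent=3 cost=8
6. q=(11,12) nearest=5 d=6 new=(10,8) → add node 6 parent=5 cost=10
7. q=(9,8) nearest=6 d=1 new=(9,8) → add node 7 parent=6 cost=11
8. q=(41,11) nearest=6 d=31 new=(12,10) → add node 8 parent=6 cost=12
9. q=(20,5) nearest=8 d=8 new=(14,8) → add node 9 parent=8 cost=14
10. q=(37,4) nearest=9 d=23 new=(16,6) → add node 10 parent=9 cost=16
11. q=(34,13) nearest=10 d=18 new=(18,8) → add node 11 parent=10 cost=18
12. q=(44,7) nearest=11 d=26 new=(20,7) → add node 12 parent=11 cost=20
13. q=(16,10) nearest=9 d=2 new=(16,10) → add node 13 parent=9 cost=16
14. q=(39,5) nearest=12 d=19 new=(22,5) → add node 14 parent=12 cost=22
15. q=(7,4) nearest=3 d=1 new=(7,4) → add node 15 parent=3 cost=7
16. q=(20,9) nearest=11 d=2 new=(20,9) → add node 16 parent=11 cost=20
17. q=(10,11) nearest=8 d=2 new=(10,11) → add node 17 parent=8 cost=14

Node count: 18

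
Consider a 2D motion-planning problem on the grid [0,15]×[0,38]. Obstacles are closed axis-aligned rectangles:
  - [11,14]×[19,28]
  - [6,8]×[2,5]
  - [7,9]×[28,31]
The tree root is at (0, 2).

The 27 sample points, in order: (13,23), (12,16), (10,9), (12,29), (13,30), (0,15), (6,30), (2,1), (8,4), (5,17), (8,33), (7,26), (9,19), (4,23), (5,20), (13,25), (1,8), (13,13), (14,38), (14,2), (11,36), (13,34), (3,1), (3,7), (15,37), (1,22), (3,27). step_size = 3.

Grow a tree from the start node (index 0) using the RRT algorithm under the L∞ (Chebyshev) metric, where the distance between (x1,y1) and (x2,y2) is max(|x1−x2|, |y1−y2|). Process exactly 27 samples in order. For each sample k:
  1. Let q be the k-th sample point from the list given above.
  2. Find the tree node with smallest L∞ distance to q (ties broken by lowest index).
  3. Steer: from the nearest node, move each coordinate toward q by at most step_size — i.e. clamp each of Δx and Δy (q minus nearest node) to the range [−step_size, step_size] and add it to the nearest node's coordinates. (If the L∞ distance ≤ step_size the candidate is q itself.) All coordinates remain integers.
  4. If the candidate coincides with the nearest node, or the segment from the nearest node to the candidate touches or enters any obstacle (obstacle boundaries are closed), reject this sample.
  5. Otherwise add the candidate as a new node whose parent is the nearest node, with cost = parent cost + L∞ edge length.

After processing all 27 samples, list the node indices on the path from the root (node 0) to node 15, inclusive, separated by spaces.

Path: 0 1 15

1. q=(13,23) nearest=0 d=21 new=(3,5) → add node 1 parent=0 cost=3
2. q=(12,16) nearest=1 d=11 new=(6,8) → add node 2 parent=1 cost=6
3. q=(10,9) nearest=2 d=4 new=(9,9) → add node 3 parent=2 cost=9
4. q=(12,29) nearest=3 d=20 new=(12,12) → add node 4 parent=3 cost=12
5. q=(13,30) nearest=4 d=18 new=(13,15) → add node 5 parent=4 cost=15
6. q=(0,15) nearest=2 d=7 new=(3,11) → add node 6 parent=2 cost=9
7. q=(6,30) nearest=5 d=15 new=(10,18) → add node 7 parent=5 cost=18
8. q=(2,1) nearest=0 d=2 new=(2,1) → add node 8 parent=0 cost=2
9. q=(8,4) nearest=2 d=4 new=(8,5) → blocked by [6,8]×[2,5], reject
10. q=(5,17) nearest=7 d=5 new=(7,17) → add node 9 parent=7 cost=21
11. q=(8,33) nearest=7 d=15 new=(8,21) → add node 10 parent=7 cost=21
12. q=(7,26) nearest=10 d=5 new=(7,24) → add node 11 parent=10 cost=24
13. q=(9,19) nearest=7 d=1 new=(9,19) → add node 12 parent=7 cost=19
14. q=(4,23) nearest=11 d=3 new=(4,23) → add node 13 parent=11 cost=27
15. q=(5,20) nearest=9 d=3 new=(5,20) → add node 14 parent=9 cost=24
16. q=(13,25) nearest=10 d=5 new=(11,24) → blocked by [11,14]×[19,28], reject
17. q=(1,8) nearest=1 d=3 new=(1,8) → add node 15 parent=1 cost=6
18. q=(13,13) nearest=4 d=1 new=(13,13) → add node 16 parent=4 cost=13
19. q=(14,38) nearest=11 d=14 new=(10,27) → add node 17 parent=11 cost=27
20. q=(14,2) nearest=3 d=7 new=(12,6) → add node 18 parent=3 cost=12
21. q=(11,36) nearest=17 d=9 new=(11,30) → add node 19 parent=17 cost=30
22. q=(13,34) nearest=19 d=4 new=(13,33) → add node 20 parent=19 cost=33
23. q=(3,1) nearest=8 d=1 new=(3,1) → add node 21 parent=8 cost=3
24. q=(3,7) nearest=1 d=2 new=(3,7) → add node 22 parent=1 cost=5
25. q=(15,37) nearest=20 d=4 new=(15,36) → add node 23 parent=20 cost=36
26. q=(1,22) nearest=13 d=3 new=(1,22) → add node 24 parent=13 cost=30
27. q=(3,27) nearest=11 d=4 new=(4,27) → add node 25 parent=11 cost=27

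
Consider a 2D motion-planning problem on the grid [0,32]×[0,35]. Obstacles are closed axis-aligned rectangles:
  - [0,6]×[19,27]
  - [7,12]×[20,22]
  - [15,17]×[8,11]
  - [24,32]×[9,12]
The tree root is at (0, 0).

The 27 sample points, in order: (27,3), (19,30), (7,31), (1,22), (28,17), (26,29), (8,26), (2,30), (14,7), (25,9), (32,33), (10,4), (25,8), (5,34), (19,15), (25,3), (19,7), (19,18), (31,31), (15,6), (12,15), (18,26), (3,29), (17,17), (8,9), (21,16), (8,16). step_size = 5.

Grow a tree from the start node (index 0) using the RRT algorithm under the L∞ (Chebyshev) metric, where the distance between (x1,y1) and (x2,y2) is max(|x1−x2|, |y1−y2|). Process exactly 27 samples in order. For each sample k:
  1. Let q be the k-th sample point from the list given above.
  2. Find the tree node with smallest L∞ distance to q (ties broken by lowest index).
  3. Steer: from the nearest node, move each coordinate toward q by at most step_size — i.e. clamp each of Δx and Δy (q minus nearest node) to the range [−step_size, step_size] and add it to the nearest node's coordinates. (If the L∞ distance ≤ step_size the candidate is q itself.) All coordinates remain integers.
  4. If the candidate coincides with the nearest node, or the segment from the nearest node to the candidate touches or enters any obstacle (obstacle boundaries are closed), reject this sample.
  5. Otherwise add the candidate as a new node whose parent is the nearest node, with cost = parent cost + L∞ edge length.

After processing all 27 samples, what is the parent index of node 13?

Parent of node 13: 6

1. q=(27,3) nearest=0 d=27 new=(5,3) → add node 1 parent=0 cost=5
2. q=(19,30) nearest=1 d=27 new=(10,8) → add node 2 parent=1 cost=10
3. q=(7,31) nearest=2 d=23 new=(7,13) → add node 3 parent=2 cost=15
4. q=(1,22) nearest=3 d=9 new=(2,18) → add node 4 parent=3 cost=20
5. q=(28,17) nearest=2 d=18 new=(15,13) → add node 5 parent=2 cost=15
6. q=(26,29) nearest=5 d=16 new=(20,18) → add node 6 parent=5 cost=20
7. q=(8,26) nearest=4 d=8 new=(7,23) → blocked by [0,6]×[19,27], reject
8. q=(2,30) nearest=4 d=12 new=(2,23) → blocked by [0,6]×[19,27], reject
9. q=(14,7) nearest=2 d=4 new=(14,7) → add node 7 parent=2 cost=14
10. q=(25,9) nearest=6 d=9 new=(25,13) → add node 8 parent=6 cost=25
11. q=(32,33) nearest=6 d=15 new=(25,23) → add node 9 parent=6 cost=25
12. q=(10,4) nearest=2 d=4 new=(10,4) → add node 10 parent=2 cost=14
13. q=(25,8) nearest=8 d=5 new=(25,8) → blocked by [24,32]×[9,12], reject
14. q=(5,34) nearest=4 d=16 new=(5,23) → blocked by [0,6]×[19,27], reject
15. q=(19,15) nearest=6 d=3 new=(19,15) → add node 11 parent=6 cost=23
16. q=(25,3) nearest=5 d=10 new=(20,8) → blocked by [15,17]×[8,11], reject
17. q=(19,7) nearest=7 d=5 new=(19,7) → add node 12 parent=7 cost=19
18. q=(19,18) nearest=6 d=1 new=(19,18) → add node 13 parent=6 cost=21
19. q=(31,31) nearest=9 d=8 new=(30,28) → add node 14 parent=9 cost=30
20. q=(15,6) nearest=7 d=1 new=(15,6) → add node 15 parent=7 cost=15
21. q=(12,15) nearest=5 d=3 new=(12,15) → add node 16 parent=5 cost=18
22. q=(18,26) nearest=9 d=7 new=(20,26) → add node 17 parent=9 cost=30
23. q=(3,29) nearest=4 d=11 new=(3,23) → blocked by [0,6]×[19,27], reject
24. q=(17,17) nearest=11 d=2 new=(17,17) → add node 18 parent=11 cost=25
25. q=(8,9) nearest=2 d=2 new=(8,9) → add node 19 parent=2 cost=12
26. q=(21,16) nearest=6 d=2 new=(21,16) → add node 20 parent=6 cost=22
27. q=(8,16) nearest=3 d=3 new=(8,16) → add node 21 parent=3 cost=18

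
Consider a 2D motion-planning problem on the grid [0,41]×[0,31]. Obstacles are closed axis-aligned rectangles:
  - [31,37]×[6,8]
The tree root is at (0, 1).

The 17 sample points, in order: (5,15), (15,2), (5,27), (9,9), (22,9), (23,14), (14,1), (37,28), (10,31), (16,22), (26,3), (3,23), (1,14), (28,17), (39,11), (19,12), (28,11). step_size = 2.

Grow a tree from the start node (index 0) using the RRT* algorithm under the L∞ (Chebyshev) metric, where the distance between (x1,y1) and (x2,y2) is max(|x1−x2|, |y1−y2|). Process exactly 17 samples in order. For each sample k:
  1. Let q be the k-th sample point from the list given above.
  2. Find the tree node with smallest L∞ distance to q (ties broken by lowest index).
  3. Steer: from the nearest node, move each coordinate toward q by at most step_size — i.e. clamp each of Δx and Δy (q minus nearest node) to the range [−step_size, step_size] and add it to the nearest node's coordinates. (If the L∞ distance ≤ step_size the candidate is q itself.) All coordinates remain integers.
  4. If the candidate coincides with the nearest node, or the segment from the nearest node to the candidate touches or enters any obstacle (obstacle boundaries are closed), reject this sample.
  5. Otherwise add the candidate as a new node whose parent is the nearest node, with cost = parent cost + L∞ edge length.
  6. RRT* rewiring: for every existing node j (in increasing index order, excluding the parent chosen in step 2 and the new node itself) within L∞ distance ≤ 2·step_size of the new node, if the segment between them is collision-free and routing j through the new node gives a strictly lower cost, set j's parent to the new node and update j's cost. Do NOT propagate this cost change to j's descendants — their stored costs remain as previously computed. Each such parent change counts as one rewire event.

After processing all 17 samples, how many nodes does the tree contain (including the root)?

Node count: 18

1. q=(5,15) nearest=0 d=14 new=(2,3) → add node 1 parent=0 cost=2
2. q=(15,2) nearest=1 d=13 new=(4,2) → add node 2 parent=1 cost=4
3. q=(5,27) nearest=1 d=24 new=(4,5) → add node 3 parent=1 cost=4
4. q=(9,9) nearest=3 d=5 new=(6,7) → add node 4 parent=3 cost=6
5. q=(22,9) nearest=4 d=16 new=(8,9) → add node 5 parent=4 cost=8
6. q=(23,14) nearest=5 d=15 new=(10,11) → add node 6 parent=5 cost=10
7. q=(14,1) nearest=4 d=8 new=(8,5) → add node 7 parent=4 cost=8
8. q=(37,28) nearest=6 d=27 new=(12,13) → add node 8 parent=6 cost=12
9. q=(10,31) nearest=8 d=18 new=(10,15) → add node 9 parent=8 cost=14
10. q=(16,22) nearest=9 d=7 new=(12,17) → add node 10 parent=9 cost=16
11. q=(26,3) nearest=8 d=14 new=(14,11) → add node 11 parent=8 cost=14
12. q=(3,23) nearest=9 d=8 new=(8,17) → add node 12 parent=9 cost=16
13. q=(1,14) nearest=4 d=7 new=(4,9) → add node 13 parent=4 cost=8
14. q=(28,17) nearest=11 d=14 new=(16,13) → add node 14 parent=11 cost=16
15. q=(39,11) nearest=14 d=23 new=(18,11) → add node 15 parent=14 cost=18
16. q=(19,12) nearest=15 d=1 new=(19,12) → add node 16 parent=15 cost=19
17. q=(28,11) nearest=16 d=9 new=(21,11) → add node 17 parent=16 cost=21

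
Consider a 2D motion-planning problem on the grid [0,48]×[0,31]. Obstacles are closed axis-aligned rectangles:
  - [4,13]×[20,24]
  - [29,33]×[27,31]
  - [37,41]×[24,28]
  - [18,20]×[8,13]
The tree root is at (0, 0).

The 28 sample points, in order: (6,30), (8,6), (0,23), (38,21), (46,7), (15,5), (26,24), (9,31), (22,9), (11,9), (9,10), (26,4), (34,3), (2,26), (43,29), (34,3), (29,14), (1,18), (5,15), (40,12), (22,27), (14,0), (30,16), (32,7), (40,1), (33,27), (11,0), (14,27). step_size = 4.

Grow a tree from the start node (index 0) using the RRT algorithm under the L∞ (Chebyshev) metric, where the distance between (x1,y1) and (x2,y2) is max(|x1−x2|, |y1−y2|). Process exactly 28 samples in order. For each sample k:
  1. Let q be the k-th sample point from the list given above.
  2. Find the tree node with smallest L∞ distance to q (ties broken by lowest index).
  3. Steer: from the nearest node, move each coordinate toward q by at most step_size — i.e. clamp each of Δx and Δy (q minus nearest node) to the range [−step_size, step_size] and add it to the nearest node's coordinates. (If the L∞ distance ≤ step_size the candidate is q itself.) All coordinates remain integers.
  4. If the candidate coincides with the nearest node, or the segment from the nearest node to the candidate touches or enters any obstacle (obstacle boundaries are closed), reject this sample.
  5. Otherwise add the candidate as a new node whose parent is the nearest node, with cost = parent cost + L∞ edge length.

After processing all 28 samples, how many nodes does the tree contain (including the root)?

1. q=(6,30) nearest=0 d=30 new=(4,4) → add node 1 parent=0 cost=4
2. q=(8,6) nearest=1 d=4 new=(8,6) → add node 2 parent=1 cost=8
3. q=(0,23) nearest=2 d=17 new=(4,10) → add node 3 parent=2 cost=12
4. q=(38,21) nearest=2 d=30 new=(12,10) → add node 4 parent=2 cost=12
5. q=(46,7) nearest=4 d=34 new=(16,7) → add node 5 parent=4 cost=16
6. q=(15,5) nearest=5 d=2 new=(15,5) → add node 6 parent=5 cost=18
7. q=(26,24) nearest=4 d=14 new=(16,14) → add node 7 parent=4 cost=16
8. q=(9,31) nearest=7 d=17 new=(12,18) → add node 8 parent=7 cost=20
9. q=(22,9) nearest=5 d=6 new=(20,9) → blocked by [18,20]×[8,13], reject
10. q=(11,9) nearest=4 d=1 new=(11,9) → add node 9 parent=4 cost=13
11. q=(9,10) nearest=9 d=2 new=(9,10) → add node 10 parent=9 cost=15
12. q=(26,4) nearest=5 d=10 new=(20,4) → add node 11 parent=5 cost=20
13. q=(34,3) nearest=11 d=14 new=(24,3) → add node 12 parent=11 cost=24
14. q=(2,26) nearest=8 d=10 new=(8,22) → blocked by [4,13]×[20,24], reject
15. q=(43,29) nearest=11 d=25 new=(24,8) → add node 13 parent=11 cost=24
16. q=(34,3) nearest=12 d=10 new=(28,3) → add node 14 parent=12 cost=28
17. q=(29,14) nearest=13 d=6 new=(28,12) → add node 15 parent=13 cost=28
18. q=(1,18) nearest=3 d=8 new=(1,14) → add node 16 parent=3 cost=16
19. q=(5,15) nearest=16 d=4 new=(5,15) → add node 17 parent=16 cost=20
20. q=(40,12) nearest=14 d=12 new=(32,7) → add node 18 parent=14 cost=32
21. q=(22,27) nearest=8 d=10 new=(16,22) → add node 19 parent=8 cost=24
22. q=(14,0) nearest=6 d=5 new=(14,1) → add node 20 parent=6 cost=22
23. q=(30,16) nearest=15 d=4 new=(30,16) → add node 21 parent=15 cost=32
24. q=(32,7) nearest=18 d=0 → coincident, reject
25. q=(40,1) nearest=18 d=8 new=(36,3) → add node 22 parent=18 cost=36
26. q=(33,27) nearest=21 d=11 new=(33,20) → add node 23 parent=21 cost=36
27. q=(11,0) nearest=20 d=3 new=(11,0) → add node 24 parent=20 cost=25
28. q=(14,27) nearest=19 d=5 new=(14,26) → add node 25 parent=19 cost=28

Node count: 26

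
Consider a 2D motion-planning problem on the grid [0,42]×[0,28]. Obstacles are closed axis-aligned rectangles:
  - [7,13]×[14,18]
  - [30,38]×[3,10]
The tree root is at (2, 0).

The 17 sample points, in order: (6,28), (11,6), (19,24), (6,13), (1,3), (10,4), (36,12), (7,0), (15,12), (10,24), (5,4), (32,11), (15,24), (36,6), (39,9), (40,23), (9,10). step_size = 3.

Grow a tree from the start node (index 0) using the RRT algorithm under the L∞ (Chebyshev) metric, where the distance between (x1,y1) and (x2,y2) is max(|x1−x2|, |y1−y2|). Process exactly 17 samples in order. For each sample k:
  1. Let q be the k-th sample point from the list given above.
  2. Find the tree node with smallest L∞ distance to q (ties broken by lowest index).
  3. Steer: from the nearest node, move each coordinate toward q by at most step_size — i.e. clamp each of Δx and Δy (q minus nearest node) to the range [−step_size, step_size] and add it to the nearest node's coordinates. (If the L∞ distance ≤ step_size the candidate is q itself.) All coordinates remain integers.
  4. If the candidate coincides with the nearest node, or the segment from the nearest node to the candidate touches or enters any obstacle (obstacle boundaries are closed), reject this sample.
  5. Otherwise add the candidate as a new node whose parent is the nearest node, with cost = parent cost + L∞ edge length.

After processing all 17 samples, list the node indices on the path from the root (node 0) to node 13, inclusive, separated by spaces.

1. q=(6,28) nearest=0 d=28 new=(5,3) → add node 1 parent=0 cost=3
2. q=(11,6) nearest=1 d=6 new=(8,6) → add node 2 parent=1 cost=6
3. q=(19,24) nearest=2 d=18 new=(11,9) → add node 3 parent=2 cost=9
4. q=(6,13) nearest=3 d=5 new=(8,12) → add node 4 parent=3 cost=12
5. q=(1,3) nearest=0 d=3 new=(1,3) → add node 5 parent=0 cost=3
6. q=(10,4) nearest=2 d=2 new=(10,4) → add node 6 parent=2 cost=8
7. q=(36,12) nearest=3 d=25 new=(14,12) → add node 7 parent=3 cost=12
8. q=(7,0) nearest=1 d=3 new=(7,0) → add node 8 parent=1 cost=6
9. q=(15,12) nearest=7 d=1 new=(15,12) → add node 9 parent=7 cost=13
10. q=(10,24) nearest=4 d=12 new=(10,15) → blocked by [7,13]×[14,18], reject
11. q=(5,4) nearest=1 d=1 new=(5,4) → add node 10 parent=1 cost=4
12. q=(32,11) nearest=9 d=17 new=(18,11) → add node 11 parent=9 cost=16
13. q=(15,24) nearest=4 d=12 new=(11,15) → blocked by [7,13]×[14,18], reject
14. q=(36,6) nearest=11 d=18 new=(21,8) → add node 12 parent=11 cost=19
15. q=(39,9) nearest=12 d=18 new=(24,9) → add node 13 parent=12 cost=22
16. q=(40,23) nearest=13 d=16 new=(27,12) → add node 14 parent=13 cost=25
17. q=(9,10) nearest=3 d=2 new=(9,10) → add node 15 parent=3 cost=11

Path: 0 1 2 3 7 9 11 12 13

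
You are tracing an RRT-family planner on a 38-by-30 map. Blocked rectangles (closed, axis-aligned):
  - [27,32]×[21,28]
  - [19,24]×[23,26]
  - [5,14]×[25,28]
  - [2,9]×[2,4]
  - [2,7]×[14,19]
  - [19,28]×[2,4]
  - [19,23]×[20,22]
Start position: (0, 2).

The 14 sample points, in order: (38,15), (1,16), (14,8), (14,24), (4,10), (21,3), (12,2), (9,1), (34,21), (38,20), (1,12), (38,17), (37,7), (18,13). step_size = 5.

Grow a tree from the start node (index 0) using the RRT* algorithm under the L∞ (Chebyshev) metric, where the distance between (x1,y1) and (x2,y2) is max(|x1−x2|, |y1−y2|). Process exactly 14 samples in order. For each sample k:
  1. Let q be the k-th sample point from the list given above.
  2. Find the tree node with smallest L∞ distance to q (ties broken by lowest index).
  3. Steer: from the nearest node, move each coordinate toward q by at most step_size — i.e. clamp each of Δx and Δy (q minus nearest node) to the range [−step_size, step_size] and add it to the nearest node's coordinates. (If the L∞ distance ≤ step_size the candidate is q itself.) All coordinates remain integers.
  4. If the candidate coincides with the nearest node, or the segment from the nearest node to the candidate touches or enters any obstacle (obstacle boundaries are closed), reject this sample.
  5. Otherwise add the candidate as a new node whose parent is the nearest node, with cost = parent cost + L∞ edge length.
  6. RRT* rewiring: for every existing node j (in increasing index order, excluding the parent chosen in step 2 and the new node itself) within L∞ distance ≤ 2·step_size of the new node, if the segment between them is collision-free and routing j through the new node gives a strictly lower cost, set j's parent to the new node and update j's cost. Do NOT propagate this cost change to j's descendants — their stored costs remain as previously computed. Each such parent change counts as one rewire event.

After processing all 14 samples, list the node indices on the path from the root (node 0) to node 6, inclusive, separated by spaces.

Path: 0 1 2 6

1. q=(38,15) nearest=0 d=38 new=(5,7) → blocked by [2,9]×[2,4], reject
2. q=(1,16) nearest=0 d=14 new=(1,7) → add node 1 parent=0 cost=5
3. q=(14,8) nearest=1 d=13 new=(6,8) → add node 2 parent=1 cost=10
4. q=(14,24) nearest=2 d=16 new=(11,13) → add node 3 parent=2 cost=15
5. q=(4,10) nearest=2 d=2 new=(4,10) → add node 4 parent=2 cost=12
6. q=(21,3) nearest=3 d=10 new=(16,8) → add node 5 parent=3 cost=20
7. q=(12,2) nearest=2 d=6 new=(11,3) → add node 6 parent=2 cost=15
8. q=(9,1) nearest=6 d=2 new=(9,1) → add node 7 parent=6 cost=17
9. q=(34,21) nearest=5 d=18 new=(21,13) → add node 8 parent=5 cost=25
10. q=(38,20) nearest=8 d=17 new=(26,18) → add node 9 parent=8 cost=30
11. q=(1,12) nearest=4 d=3 new=(1,12) → add node 10 parent=4 cost=15
12. q=(38,17) nearest=9 d=12 new=(31,17) → add node 11 parent=9 cost=35
13. q=(37,7) nearest=11 d=10 new=(36,12) → add node 12 parent=11 cost=40
14. q=(18,13) nearest=8 d=3 new=(18,13) → add node 13 parent=8 cost=28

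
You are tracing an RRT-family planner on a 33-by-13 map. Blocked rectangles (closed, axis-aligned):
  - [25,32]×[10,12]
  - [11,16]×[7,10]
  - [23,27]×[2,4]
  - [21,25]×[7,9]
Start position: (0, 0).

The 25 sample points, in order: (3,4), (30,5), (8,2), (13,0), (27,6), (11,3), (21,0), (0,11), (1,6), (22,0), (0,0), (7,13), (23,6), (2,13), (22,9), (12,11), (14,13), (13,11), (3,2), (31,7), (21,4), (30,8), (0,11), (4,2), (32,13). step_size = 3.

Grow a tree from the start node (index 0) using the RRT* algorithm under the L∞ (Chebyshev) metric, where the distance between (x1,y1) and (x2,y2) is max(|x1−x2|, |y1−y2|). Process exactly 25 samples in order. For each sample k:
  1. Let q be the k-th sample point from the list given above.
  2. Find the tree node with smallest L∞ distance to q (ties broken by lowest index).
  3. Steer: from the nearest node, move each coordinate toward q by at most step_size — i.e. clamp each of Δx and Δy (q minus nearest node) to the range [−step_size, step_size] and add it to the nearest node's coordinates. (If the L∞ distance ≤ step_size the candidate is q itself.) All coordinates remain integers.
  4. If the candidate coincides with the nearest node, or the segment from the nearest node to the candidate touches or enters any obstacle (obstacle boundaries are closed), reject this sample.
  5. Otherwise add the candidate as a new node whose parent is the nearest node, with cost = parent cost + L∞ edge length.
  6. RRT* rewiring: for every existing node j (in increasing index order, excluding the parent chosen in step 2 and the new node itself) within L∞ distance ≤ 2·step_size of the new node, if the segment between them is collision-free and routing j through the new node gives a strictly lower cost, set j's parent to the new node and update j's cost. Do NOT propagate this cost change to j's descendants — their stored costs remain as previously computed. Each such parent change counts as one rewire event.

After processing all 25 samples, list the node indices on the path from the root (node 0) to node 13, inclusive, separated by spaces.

Path: 0 1 2 8 11 13

1. q=(3,4) nearest=0 d=4 new=(3,3) → add node 1 parent=0 cost=3
2. q=(30,5) nearest=1 d=27 new=(6,5) → add node 2 parent=1 cost=6
3. q=(8,2) nearest=2 d=3 new=(8,2) → add node 3 parent=2 cost=9
4. q=(13,0) nearest=3 d=5 new=(11,0) → add node 4 parent=3 cost=12
5. q=(27,6) nearest=4 d=16 new=(14,3) → add node 5 parent=4 cost=15
6. q=(11,3) nearest=3 d=3 new=(11,3) → add node 6 parent=3 cost=12
7. q=(21,0) nearest=5 d=7 new=(17,0) → add node 7 parent=5 cost=18
8. q=(0,11) nearest=2 d=6 new=(3,8) → add node 8 parent=2 cost=9
9. q=(1,6) nearest=8 d=2 new=(1,6) → add node 9 parent=8 cost=11
10. q=(22,0) nearest=7 d=5 new=(20,0) → add node 10 parent=7 cost=21
11. q=(0,0) nearest=0 d=0 → coincident, reject
12. q=(7,13) nearest=8 d=5 new=(6,11) → add node 11 parent=8 cost=12
13. q=(23,6) nearest=7 d=6 new=(20,3) → add node 12 parent=7 cost=21
14. q=(2,13) nearest=11 d=4 new=(3,13) → add node 13 parent=11 cost=15
15. q=(22,9) nearest=12 d=6 new=(22,6) → add node 14 parent=12 cost=24
16. q=(12,11) nearest=2 d=6 new=(9,8) → add node 15 parent=2 cost=9; rewire 5→15 (14<15)
17. q=(14,13) nearest=15 d=5 new=(12,11) → blocked by [11,16]×[7,10], reject
18. q=(13,11) nearest=15 d=4 new=(12,11) → blocked by [11,16]×[7,10], reject
19. q=(3,2) nearest=1 d=1 new=(3,2) → add node 16 parent=1 cost=4; rewire 9→16 (8<11)
20. q=(31,7) nearest=14 d=9 new=(25,7) → blocked by [21,25]×[7,9], reject
21. q=(21,4) nearest=12 d=1 new=(21,4) → add node 17 parent=12 cost=22
22. q=(30,8) nearest=14 d=8 new=(25,8) → blocked by [21,25]×[7,9], reject
23. q=(0,11) nearest=8 d=3 new=(0,11) → add node 18 parent=8 cost=12
24. q=(4,2) nearest=1 d=1 new=(4,2) → add node 19 parent=1 cost=4; rewire 3→19 (8<9)
25. q=(32,13) nearest=14 d=10 new=(25,9) → blocked by [21,25]×[7,9], reject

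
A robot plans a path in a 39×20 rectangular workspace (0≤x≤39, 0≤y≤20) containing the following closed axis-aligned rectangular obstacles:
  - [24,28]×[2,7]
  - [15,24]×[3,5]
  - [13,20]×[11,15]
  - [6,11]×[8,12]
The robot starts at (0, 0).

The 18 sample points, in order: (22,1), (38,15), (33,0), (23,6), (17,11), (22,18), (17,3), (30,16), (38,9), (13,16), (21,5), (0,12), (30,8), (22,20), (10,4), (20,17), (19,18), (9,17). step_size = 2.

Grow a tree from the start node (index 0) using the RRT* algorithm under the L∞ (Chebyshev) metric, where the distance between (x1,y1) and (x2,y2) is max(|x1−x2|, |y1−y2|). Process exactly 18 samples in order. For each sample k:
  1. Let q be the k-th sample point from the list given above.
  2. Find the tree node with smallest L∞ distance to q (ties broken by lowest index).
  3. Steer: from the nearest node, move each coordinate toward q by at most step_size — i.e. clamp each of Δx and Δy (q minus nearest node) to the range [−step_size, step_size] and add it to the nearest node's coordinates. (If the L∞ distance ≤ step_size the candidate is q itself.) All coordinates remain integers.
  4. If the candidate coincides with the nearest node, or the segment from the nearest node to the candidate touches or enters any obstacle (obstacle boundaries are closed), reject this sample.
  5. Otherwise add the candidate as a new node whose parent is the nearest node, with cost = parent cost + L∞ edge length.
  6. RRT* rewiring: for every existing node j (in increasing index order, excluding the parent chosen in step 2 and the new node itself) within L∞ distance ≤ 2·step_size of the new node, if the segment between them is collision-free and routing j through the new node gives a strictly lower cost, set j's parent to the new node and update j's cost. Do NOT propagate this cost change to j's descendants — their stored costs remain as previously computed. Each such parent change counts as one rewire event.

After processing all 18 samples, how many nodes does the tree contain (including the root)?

1. q=(22,1) nearest=0 d=22 new=(2,1) → add node 1 parent=0 cost=2
2. q=(38,15) nearest=1 d=36 new=(4,3) → add node 2 parent=1 cost=4
3. q=(33,0) nearest=2 d=29 new=(6,1) → add node 3 parent=2 cost=6
4. q=(23,6) nearest=3 d=17 new=(8,3) → add node 4 parent=3 cost=8
5. q=(17,11) nearest=4 d=9 new=(10,5) → add node 5 parent=4 cost=10
6. q=(22,18) nearest=5 d=13 new=(12,7) → add node 6 parent=5 cost=12
7. q=(17,3) nearest=6 d=5 new=(14,5) → add node 7 parent=6 cost=14
8. q=(30,16) nearest=7 d=16 new=(16,7) → add node 8 parent=7 cost=16
9. q=(38,9) nearest=8 d=22 new=(18,9) → add node 9 parent=8 cost=18
10. q=(13,16) nearest=9 d=7 new=(16,11) → blocked by [13,20]×[11,15], reject
11. q=(21,5) nearest=9 d=4 new=(20,7) → add node 10 parent=9 cost=20
12. q=(0,12) nearest=2 d=9 new=(2,5) → add node 11 parent=2 cost=6
13. q=(30,8) nearest=10 d=10 new=(22,8) → add node 12 parent=10 cost=22
14. q=(22,20) nearest=9 d=11 new=(20,11) → blocked by [13,20]×[11,15], reject
15. q=(10,4) nearest=5 d=1 new=(10,4) → add node 13 parent=5 cost=11
16. q=(20,17) nearest=9 d=8 new=(20,11) → blocked by [13,20]×[11,15], reject
17. q=(19,18) nearest=9 d=9 new=(19,11) → blocked by [13,20]×[11,15], reject
18. q=(9,17) nearest=9 d=9 new=(16,11) → blocked by [13,20]×[11,15], reject

Node count: 14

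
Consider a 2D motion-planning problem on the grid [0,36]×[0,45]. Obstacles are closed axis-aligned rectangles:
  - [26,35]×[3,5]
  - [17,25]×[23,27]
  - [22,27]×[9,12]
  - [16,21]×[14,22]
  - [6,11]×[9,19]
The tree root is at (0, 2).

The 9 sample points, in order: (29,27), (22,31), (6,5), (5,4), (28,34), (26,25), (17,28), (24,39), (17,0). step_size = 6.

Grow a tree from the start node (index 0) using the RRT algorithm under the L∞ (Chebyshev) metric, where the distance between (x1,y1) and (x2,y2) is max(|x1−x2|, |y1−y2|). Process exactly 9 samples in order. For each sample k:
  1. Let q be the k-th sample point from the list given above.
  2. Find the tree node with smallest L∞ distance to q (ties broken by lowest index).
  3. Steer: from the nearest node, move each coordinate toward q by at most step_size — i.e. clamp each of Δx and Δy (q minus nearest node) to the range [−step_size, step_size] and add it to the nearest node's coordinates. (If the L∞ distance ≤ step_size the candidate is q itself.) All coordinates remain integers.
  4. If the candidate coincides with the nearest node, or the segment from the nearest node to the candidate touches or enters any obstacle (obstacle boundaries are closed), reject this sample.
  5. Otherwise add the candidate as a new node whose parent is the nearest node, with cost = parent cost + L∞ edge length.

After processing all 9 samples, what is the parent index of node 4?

1. q=(29,27) nearest=0 d=29 new=(6,8) → add node 1 parent=0 cost=6
2. q=(22,31) nearest=1 d=23 new=(12,14) → blocked by [6,11]×[9,19], reject
3. q=(6,5) nearest=1 d=3 new=(6,5) → add node 2 parent=1 cost=9
4. q=(5,4) nearest=2 d=1 new=(5,4) → add node 3 parent=2 cost=10
5. q=(28,34) nearest=1 d=26 new=(12,14) → blocked by [6,11]×[9,19], reject
6. q=(26,25) nearest=1 d=20 new=(12,14) → blocked by [6,11]×[9,19], reject
7. q=(17,28) nearest=1 d=20 new=(12,14) → blocked by [6,11]×[9,19], reject
8. q=(24,39) nearest=1 d=31 new=(12,14) → blocked by [6,11]×[9,19], reject
9. q=(17,0) nearest=1 d=11 new=(12,2) → add node 4 parent=1 cost=12

Parent of node 4: 1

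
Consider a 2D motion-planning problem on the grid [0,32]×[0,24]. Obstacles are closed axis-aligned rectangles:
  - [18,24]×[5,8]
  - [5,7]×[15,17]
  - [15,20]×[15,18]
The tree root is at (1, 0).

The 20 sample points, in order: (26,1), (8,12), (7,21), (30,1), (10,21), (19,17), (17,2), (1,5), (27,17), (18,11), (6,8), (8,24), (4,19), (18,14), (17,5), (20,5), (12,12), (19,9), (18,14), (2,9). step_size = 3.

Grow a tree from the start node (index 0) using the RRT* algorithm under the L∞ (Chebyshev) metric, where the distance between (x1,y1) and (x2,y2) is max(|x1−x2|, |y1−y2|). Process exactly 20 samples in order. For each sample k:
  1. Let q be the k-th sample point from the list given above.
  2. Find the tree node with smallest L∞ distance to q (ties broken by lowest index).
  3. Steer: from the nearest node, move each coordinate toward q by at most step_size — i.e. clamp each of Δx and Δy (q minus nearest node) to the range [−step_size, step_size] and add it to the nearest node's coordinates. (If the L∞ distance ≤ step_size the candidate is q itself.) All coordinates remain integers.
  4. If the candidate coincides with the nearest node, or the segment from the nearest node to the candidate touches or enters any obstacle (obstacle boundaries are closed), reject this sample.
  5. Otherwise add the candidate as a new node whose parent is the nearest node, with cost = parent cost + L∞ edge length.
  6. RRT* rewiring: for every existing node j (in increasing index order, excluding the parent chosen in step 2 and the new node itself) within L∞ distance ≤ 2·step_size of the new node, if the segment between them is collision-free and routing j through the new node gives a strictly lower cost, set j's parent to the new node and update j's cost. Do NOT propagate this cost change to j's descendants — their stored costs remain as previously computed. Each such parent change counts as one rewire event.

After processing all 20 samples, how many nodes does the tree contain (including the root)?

Node count: 18

1. q=(26,1) nearest=0 d=25 new=(4,1) → add node 1 parent=0 cost=3
2. q=(8,12) nearest=1 d=11 new=(7,4) → add node 2 parent=1 cost=6
3. q=(7,21) nearest=2 d=17 new=(7,7) → add node 3 parent=2 cost=9
4. q=(30,1) nearest=2 d=23 new=(10,1) → add node 4 parent=2 cost=9
5. q=(10,21) nearest=3 d=14 new=(10,10) → add node 5 parent=3 cost=12
6. q=(19,17) nearest=5 d=9 new=(13,13) → add node 6 parent=5 cost=15
7. q=(17,2) nearest=4 d=7 new=(13,2) → add node 7 parent=4 cost=12
8. q=(1,5) nearest=1 d=4 new=(1,4) → add node 8 parent=1 cost=6
9. q=(27,17) nearest=6 d=14 new=(16,16) → blocked by [15,20]×[15,18], reject
10. q=(18,11) nearest=6 d=5 new=(16,11) → add node 9 parent=6 cost=18
11. q=(6,8) nearest=3 d=1 new=(6,8) → add node 10 parent=3 cost=10
12. q=(8,24) nearest=6 d=11 new=(10,16) → add node 11 parent=6 cost=18
13. q=(4,19) nearest=11 d=6 new=(7,19) → add node 12 parent=11 cost=21
14. q=(18,14) nearest=9 d=3 new=(18,14) → add node 13 parent=9 cost=21
15. q=(17,5) nearest=7 d=4 new=(16,5) → add node 14 parent=7 cost=15
16. q=(20,5) nearest=14 d=4 new=(19,5) → blocked by [18,24]×[5,8], reject
17. q=(12,12) nearest=6 d=1 new=(12,12) → add node 15 parent=6 cost=16
18. q=(19,9) nearest=9 d=3 new=(19,9) → add node 16 parent=9 cost=21
19. q=(18,14) nearest=13 d=0 → coincident, reject
20. q=(2,9) nearest=10 d=4 new=(3,9) → add node 17 parent=10 cost=13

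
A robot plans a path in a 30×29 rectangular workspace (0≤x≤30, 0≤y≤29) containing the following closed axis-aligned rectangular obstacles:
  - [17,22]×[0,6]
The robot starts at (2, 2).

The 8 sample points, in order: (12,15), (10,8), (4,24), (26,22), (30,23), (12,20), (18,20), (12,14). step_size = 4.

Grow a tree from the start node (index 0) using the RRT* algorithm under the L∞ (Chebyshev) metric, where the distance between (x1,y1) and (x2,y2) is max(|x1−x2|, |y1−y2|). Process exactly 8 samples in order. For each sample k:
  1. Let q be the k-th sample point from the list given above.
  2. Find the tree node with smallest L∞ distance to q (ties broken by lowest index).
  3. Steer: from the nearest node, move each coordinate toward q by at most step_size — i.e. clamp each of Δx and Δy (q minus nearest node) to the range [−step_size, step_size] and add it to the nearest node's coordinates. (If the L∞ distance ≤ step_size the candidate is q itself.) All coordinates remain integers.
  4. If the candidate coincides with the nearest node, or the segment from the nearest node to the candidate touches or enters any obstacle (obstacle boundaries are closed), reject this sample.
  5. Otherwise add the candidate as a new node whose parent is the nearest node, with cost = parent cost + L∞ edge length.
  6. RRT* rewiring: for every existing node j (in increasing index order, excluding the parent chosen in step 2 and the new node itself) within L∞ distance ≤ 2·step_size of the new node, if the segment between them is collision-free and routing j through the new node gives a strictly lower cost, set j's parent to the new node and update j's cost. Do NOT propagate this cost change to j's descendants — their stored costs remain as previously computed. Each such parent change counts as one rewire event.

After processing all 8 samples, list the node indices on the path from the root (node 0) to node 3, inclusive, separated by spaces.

Path: 0 1 2 3

1. q=(12,15) nearest=0 d=13 new=(6,6) → add node 1 parent=0 cost=4
2. q=(10,8) nearest=1 d=4 new=(10,8) → add node 2 parent=1 cost=8
3. q=(4,24) nearest=2 d=16 new=(6,12) → add node 3 parent=2 cost=12
4. q=(26,22) nearest=2 d=16 new=(14,12) → add node 4 parent=2 cost=12
5. q=(30,23) nearest=4 d=16 new=(18,16) → add node 5 parent=4 cost=16
6. q=(12,20) nearest=5 d=6 new=(14,20) → add node 6 parent=5 cost=20
7. q=(18,20) nearest=5 d=4 new=(18,20) → add node 7 parent=5 cost=20
8. q=(12,14) nearest=4 d=2 new=(12,14) → add node 8 parent=4 cost=14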